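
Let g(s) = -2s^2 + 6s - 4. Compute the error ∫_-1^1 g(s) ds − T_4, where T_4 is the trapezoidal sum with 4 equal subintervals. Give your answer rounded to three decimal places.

0.167

Exact integral: ∫_-1^1 g(s) ds ≈ -9.33333.
T_4 = -9.5.
Error ≈ -9.33333 − (-9.5) ≈ 0.167.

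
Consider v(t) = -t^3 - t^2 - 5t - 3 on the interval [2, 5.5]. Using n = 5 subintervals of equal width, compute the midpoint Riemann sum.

-351.9315625

Δt = (5.5 − 2)/5 = 0.7.
Midpoints: 2.35, 3.05, 3.75, 4.45, 5.15.
v(2.35) = -33.250375, v(3.05) = -55.925125, v(3.75) = -88.546875, v(4.45) = -133.173625, v(5.15) = -191.863375.
Sum = Δt · [v(2.35) + v(3.05) + v(3.75) + v(4.45) + v(5.15)].
Sum = -351.9315625.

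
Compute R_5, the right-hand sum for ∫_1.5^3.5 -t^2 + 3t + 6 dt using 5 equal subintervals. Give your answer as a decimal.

Δt = (3.5 − 1.5)/5 = 0.4.
Right endpoints: 1.9, 2.3, 2.7, 3.1, 3.5.
f(1.9) = 8.09, f(2.3) = 7.61, f(2.7) = 6.81, f(3.1) = 5.69, f(3.5) = 4.25.
Sum = Δt · [f(1.9) + f(2.3) + f(2.7) + f(3.1) + f(3.5)].
Sum = 12.98.

12.98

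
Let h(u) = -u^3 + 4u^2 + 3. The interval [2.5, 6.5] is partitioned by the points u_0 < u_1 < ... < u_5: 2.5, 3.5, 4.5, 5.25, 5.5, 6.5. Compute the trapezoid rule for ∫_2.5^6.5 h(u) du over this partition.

-84.4453125

Subinterval widths: 1, 1, 0.75, 0.25, 1.
h(2.5) = 12.375, h(3.5) = 9.125, h(4.5) = -7.125, h(5.25) = -31.453125, h(5.5) = -42.375, h(6.5) = -102.625.
On each subinterval the trapezoid contributes (Δu_i/2)·[h(u_{i-1}) + h(u_i)].
Sum = -84.4453125.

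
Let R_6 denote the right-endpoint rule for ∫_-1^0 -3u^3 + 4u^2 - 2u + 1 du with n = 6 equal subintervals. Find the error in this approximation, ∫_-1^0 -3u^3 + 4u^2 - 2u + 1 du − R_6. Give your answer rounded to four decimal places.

Exact integral: ∫_-1^0 f(u) du ≈ 4.083333.
R_6 ≈ 3.372685.
Error ≈ 4.083333 − 3.372685 ≈ 0.7106.

0.7106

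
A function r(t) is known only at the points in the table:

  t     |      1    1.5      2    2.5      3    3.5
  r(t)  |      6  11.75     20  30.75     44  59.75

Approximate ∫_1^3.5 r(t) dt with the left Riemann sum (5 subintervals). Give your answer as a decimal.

Δt = 0.5.
Sum = 0.5·[6 + 11.75 + 20 + 30.75 + 44] = 56.25.

56.25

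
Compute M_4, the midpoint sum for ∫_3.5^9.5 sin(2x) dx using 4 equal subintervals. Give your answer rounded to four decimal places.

-0.1765

Δx = (9.5 − 3.5)/4 = 1.5.
Midpoints: 4.25, 5.75, 7.25, 8.75.
f(4.25) ≈ 0.7985, f(5.75) ≈ -0.8755, f(7.25) ≈ 0.9349, f(8.75) ≈ -0.9756.
Sum = Δx · [f(4.25) + f(5.75) + f(7.25) + f(8.75)].
Sum ≈ -0.1765.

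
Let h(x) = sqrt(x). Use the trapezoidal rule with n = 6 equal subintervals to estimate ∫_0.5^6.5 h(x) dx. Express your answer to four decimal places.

10.7715

Δx = (6.5 − 0.5)/6 = 1.
h(0.5) ≈ 0.7071, h(1.5) ≈ 1.2247, h(2.5) ≈ 1.5811, h(3.5) ≈ 1.8708, h(4.5) ≈ 2.1213, h(5.5) ≈ 2.3452, h(6.5) ≈ 2.5495.
T_6 = (Δx/2)·[h(x_0) + 2h(x_1) + ... + 2h(x_{5}) + h(x_6)].
Sum ≈ 10.7715.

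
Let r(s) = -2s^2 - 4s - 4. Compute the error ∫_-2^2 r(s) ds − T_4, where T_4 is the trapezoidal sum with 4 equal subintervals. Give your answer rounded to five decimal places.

1.33333

Exact integral: ∫_-2^2 r(s) ds ≈ -26.6666667.
T_4 = -28.
Error ≈ -26.6666667 − (-28) ≈ 1.33333.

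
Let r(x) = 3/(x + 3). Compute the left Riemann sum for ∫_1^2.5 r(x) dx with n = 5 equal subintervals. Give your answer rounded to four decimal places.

Δx = (2.5 − 1)/5 = 0.3.
Left endpoints: 1, 1.3, 1.6, 1.9, 2.2.
r(1) = 0.75, r(1.3) = 30/43, r(1.6) = 15/23, r(1.9) = 30/49, r(2.2) = 15/26.
Sum = Δx · [r(1) + r(1.3) + r(1.6) + r(1.9) + r(2.2)].
Sum ≈ 0.9867.

0.9867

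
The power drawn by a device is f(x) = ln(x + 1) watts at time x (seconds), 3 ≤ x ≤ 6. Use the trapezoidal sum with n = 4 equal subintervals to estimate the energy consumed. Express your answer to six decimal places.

5.071182

Δx = (6 − 3)/4 = 0.75.
f(3) ≈ 1.386294, f(3.75) ≈ 1.558145, f(4.5) ≈ 1.704748, f(5.25) ≈ 1.832581, f(6) ≈ 1.945910.
T_4 = (Δx/2)·[f(x_0) + 2f(x_1) + 2f(x_2) + 2f(x_3) + f(x_4)].
Sum ≈ 5.071182.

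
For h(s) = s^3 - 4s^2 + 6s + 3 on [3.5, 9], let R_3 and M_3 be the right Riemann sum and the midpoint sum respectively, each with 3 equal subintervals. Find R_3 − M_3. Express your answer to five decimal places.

475.28212

R_3 ≈ 1363.2106481.
M_3 ≈ 887.9285301.
R_3 − M_3 ≈ 475.28212.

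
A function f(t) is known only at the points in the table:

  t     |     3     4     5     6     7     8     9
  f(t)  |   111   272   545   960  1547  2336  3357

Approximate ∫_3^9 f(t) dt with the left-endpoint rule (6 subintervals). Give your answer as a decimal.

Δt = 1.
Sum = 1·[111 + 272 + 545 + 960 + 1547 + 2336] = 5771.

5771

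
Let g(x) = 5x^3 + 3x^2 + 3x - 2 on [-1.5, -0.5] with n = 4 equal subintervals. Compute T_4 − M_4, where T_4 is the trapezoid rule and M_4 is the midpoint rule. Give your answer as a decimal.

-0.1875

T_4 = -8.125.
M_4 = -7.9375.
T_4 − M_4 = -0.1875.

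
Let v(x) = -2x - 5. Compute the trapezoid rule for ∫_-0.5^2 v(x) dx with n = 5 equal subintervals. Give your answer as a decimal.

Δx = (2 − (-0.5))/5 = 0.5.
v(-0.5) = -4, v(0) = -5, v(0.5) = -6, v(1) = -7, v(1.5) = -8, v(2) = -9.
T_5 = (Δx/2)·[v(x_0) + 2v(x_1) + ... + 2v(x_{4}) + v(x_5)].
Sum = -16.25.

-16.25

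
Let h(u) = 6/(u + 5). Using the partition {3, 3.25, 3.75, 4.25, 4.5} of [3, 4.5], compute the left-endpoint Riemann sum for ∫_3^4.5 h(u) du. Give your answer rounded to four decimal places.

Subinterval widths: 0.25, 0.5, 0.5, 0.25.
Left endpoints: 3, 3.25, 3.75, 4.25.
h(3) = 0.75, h(3.25) = 8/11, h(3.75) = 24/35, h(4.25) = 24/37.
Sum = Σ Δu_i · h(u_i).
Sum ≈ 1.0562.

1.0562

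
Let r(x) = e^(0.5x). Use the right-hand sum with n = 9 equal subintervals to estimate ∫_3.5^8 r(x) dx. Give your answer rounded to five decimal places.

110.40624

Δx = (8 − 3.5)/9 = 0.5.
Right endpoints: 4, 4.5, 5, 5.5, 6, 6.5, 7, 7.5, 8.
r(4) ≈ 7.38906, r(4.5) ≈ 9.48774, r(5) ≈ 12.18249, r(5.5) ≈ 15.64263, r(6) ≈ 20.08554, r(6.5) ≈ 25.79034, r(7) ≈ 33.11545, r(7.5) ≈ 42.52108, r(8) ≈ 54.59815.
Sum = Δx · [r(4) + r(4.5) + r(5) + ...].
Sum ≈ 110.40624.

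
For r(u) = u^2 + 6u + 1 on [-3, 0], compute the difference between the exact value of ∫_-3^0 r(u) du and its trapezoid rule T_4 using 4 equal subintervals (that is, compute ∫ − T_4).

Exact integral: ∫_-3^0 r(u) du = -15.
T_4 = -14.71875.
Error = -15 − (-14.71875) = -0.28125.

-0.28125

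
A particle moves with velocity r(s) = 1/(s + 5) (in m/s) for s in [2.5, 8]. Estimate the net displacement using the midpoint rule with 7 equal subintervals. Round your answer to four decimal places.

0.5497

Δs = (8 − 2.5)/7 = 11/14.
Midpoints: 81/28, 103/28, 125/28, 5.25, 169/28, 191/28, 213/28.
r(81/28) = 28/221, r(103/28) = 28/243, r(125/28) = 28/265, r(5.25) = 4/41, r(169/28) = 28/309, r(191/28) = 28/331, r(213/28) = 28/353.
Sum = Δs · [r(81/28) + r(103/28) + r(125/28) + ...].
Sum ≈ 0.5497.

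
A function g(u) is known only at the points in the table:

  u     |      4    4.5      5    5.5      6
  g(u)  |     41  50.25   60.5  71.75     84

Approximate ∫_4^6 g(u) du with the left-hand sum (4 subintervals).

Δu = 0.5.
Sum = 0.5·[41 + 50.25 + 60.5 + 71.75] = 111.75.

111.75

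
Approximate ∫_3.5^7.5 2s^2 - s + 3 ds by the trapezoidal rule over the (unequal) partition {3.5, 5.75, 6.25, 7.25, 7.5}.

Subinterval widths: 2.25, 0.5, 1, 0.25.
f(3.5) = 24, f(5.75) = 63.375, f(6.25) = 74.875, f(7.25) = 100.875, f(7.5) = 108.
On each subinterval the trapezoid contributes (Δs_i/2)·[f(s_{i-1}) + f(s_i)].
Sum = 246.84375.

246.84375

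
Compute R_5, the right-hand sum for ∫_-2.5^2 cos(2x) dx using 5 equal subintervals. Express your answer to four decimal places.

-1.0345

Δx = (2 − (-2.5))/5 = 0.9.
Right endpoints: -1.6, -0.7, 0.2, 1.1, 2.
f(-1.6) ≈ -0.9983, f(-0.7) ≈ 0.1700, f(0.2) ≈ 0.9211, f(1.1) ≈ -0.5885, f(2) ≈ -0.6536.
Sum = Δx · [f(-1.6) + f(-0.7) + f(0.2) + f(1.1) + f(2)].
Sum ≈ -1.0345.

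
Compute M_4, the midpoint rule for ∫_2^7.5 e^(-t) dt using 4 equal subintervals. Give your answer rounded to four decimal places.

0.1247

Δt = (7.5 − 2)/4 = 1.375.
Midpoints: 2.6875, 4.0625, 5.4375, 6.8125.
f(2.6875) ≈ 0.0681, f(4.0625) ≈ 0.0172, f(5.4375) ≈ 0.0044, f(6.8125) ≈ 0.0011.
Sum = Δt · [f(2.6875) + f(4.0625) + f(5.4375) + f(6.8125)].
Sum ≈ 0.1247.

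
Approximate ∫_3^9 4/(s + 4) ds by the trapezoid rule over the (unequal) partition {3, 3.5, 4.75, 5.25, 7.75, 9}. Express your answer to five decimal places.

Subinterval widths: 0.5, 1.25, 0.5, 2.5, 1.25.
f(3) = 4/7, f(3.5) = 8/15, f(4.75) = 16/35, f(5.25) = 16/37, f(7.75) = 16/47, f(9) = 4/13.
On each subinterval the trapezoid contributes (Δs_i/2)·[f(s_{i-1}) + f(s_i)].
Sum ≈ 2.48878.

2.48878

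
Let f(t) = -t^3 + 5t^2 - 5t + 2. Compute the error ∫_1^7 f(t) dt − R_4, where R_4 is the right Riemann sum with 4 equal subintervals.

114.75

Exact integral: ∫_1^7 f(t) dt = -138.
R_4 = -252.75.
Error = -138 − (-252.75) = 114.75.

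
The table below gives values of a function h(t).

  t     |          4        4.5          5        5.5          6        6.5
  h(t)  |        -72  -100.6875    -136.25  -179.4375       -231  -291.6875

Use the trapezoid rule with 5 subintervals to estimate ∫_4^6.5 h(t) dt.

-414.609375

Δt = 0.5.
T_5 = (0.5/2)·[(-72) + 2·(-100.6875) + 2·(-136.25) + 2·(-179.4375) + 2·(-231) + (-291.6875)] = -414.609375.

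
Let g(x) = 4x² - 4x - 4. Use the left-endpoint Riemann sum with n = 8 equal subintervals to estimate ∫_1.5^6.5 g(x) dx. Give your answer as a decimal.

219.21875

Δx = (6.5 − 1.5)/8 = 0.625.
Left endpoints: 1.5, 2.125, 2.75, 3.375, 4, 4.625, 5.25, 5.875.
g(1.5) = -1, g(2.125) = 5.5625, g(2.75) = 15.25, g(3.375) = 28.0625, g(4) = 44, g(4.625) = 63.0625, g(5.25) = 85.25, g(5.875) = 110.5625.
Sum = Δx · [g(1.5) + g(2.125) + g(2.75) + ...].
Sum = 219.21875.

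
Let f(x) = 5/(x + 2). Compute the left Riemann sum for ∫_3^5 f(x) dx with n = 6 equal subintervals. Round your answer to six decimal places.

Δx = (5 − 3)/6 = 1/3.
Left endpoints: 3, 10/3, 11/3, 4, 13/3, 14/3.
f(3) = 1, f(10/3) = 0.9375, f(11/3) = 15/17, f(4) = 5/6, f(13/3) = 15/19, f(14/3) = 0.75.
Sum = Δx · [f(3) + f(10/3) + f(11/3) + ...].
Sum ≈ 1.730887.

1.730887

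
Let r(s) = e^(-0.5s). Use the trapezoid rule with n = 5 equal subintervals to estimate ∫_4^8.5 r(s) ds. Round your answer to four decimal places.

0.2462

Δs = (8.5 − 4)/5 = 0.9.
r(4) ≈ 0.1353, r(4.9) ≈ 0.0863, r(5.8) ≈ 0.0550, r(6.7) ≈ 0.0351, r(7.6) ≈ 0.0224, r(8.5) ≈ 0.0143.
T_5 = (Δs/2)·[r(s_0) + 2r(s_1) + ... + 2r(s_{4}) + r(s_5)].
Sum ≈ 0.2462.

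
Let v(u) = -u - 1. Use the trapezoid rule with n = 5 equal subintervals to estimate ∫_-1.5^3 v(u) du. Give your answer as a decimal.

Δu = (3 − (-1.5))/5 = 0.9.
v(-1.5) = 0.5, v(-0.6) = -0.4, v(0.3) = -1.3, v(1.2) = -2.2, v(2.1) = -3.1, v(3) = -4.
T_5 = (Δu/2)·[v(u_0) + 2v(u_1) + ... + 2v(u_{4}) + v(u_5)].
Sum = -7.875.

-7.875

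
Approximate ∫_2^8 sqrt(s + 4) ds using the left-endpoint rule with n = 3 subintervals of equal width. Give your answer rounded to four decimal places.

16.8804

Δs = (8 − 2)/3 = 2.
Left endpoints: 2, 4, 6.
f(2) ≈ 2.4495, f(4) ≈ 2.8284, f(6) ≈ 3.1623.
Sum = Δs · [f(2) + f(4) + f(6)].
Sum ≈ 16.8804.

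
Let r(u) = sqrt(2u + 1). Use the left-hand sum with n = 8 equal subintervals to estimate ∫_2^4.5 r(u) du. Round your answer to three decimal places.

Δu = (4.5 − 2)/8 = 0.3125.
Left endpoints: 2, 2.3125, 2.625, 2.9375, 3.25, 3.5625, 3.875, 4.1875.
r(2) ≈ 2.236, r(2.3125) ≈ 2.372, r(2.625) ≈ 2.500, r(2.9375) ≈ 2.622, r(3.25) ≈ 2.739, r(3.5625) ≈ 2.850, r(3.875) ≈ 2.958, r(4.1875) ≈ 3.062.
Sum = Δu · [r(2) + r(2.3125) + r(2.625) + ...].
Sum ≈ 6.668.

6.668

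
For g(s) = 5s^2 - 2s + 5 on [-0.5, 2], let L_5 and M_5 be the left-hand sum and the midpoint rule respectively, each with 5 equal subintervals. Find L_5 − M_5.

-2.65625

L_5 = 19.375.
M_5 = 22.03125.
L_5 − M_5 = -2.65625.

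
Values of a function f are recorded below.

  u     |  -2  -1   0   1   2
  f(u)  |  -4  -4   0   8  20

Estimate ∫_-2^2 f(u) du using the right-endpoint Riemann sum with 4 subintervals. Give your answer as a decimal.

24

Δu = 1.
Sum = 1·[(-4) + 0 + 8 + 20] = 24.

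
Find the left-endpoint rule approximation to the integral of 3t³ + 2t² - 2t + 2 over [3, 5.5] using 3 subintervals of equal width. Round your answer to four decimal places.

Δt = (5.5 − 3)/3 = 5/6.
Left endpoints: 3, 23/6, 14/3.
f(3) = 95, f(23/6) = 4625/24, f(14/3) = 3070/9.
Sum = Δt · [f(3) + f(23/6) + f(14/3)].
Sum ≈ 524.0162.

524.0162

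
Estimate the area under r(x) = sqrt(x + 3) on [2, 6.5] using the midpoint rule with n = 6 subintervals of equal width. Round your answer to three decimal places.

Δx = (6.5 − 2)/6 = 0.75.
Midpoints: 2.375, 3.125, 3.875, 4.625, 5.375, 6.125.
r(2.375) ≈ 2.318, r(3.125) ≈ 2.475, r(3.875) ≈ 2.622, r(4.625) ≈ 2.761, r(5.375) ≈ 2.894, r(6.125) ≈ 3.021.
Sum = Δx · [r(2.375) + r(3.125) + r(3.875) + ...].
Sum ≈ 12.069.

12.069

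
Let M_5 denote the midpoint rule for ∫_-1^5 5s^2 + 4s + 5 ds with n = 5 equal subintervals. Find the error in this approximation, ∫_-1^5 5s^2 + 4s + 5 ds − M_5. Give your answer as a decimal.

3.6

Exact integral: ∫_-1^5 f(s) ds = 288.
M_5 = 284.4.
Error = 288 − 284.4 = 3.6.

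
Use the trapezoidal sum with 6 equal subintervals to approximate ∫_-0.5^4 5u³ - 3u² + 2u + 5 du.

303.85546875

Δu = (4 − (-0.5))/6 = 0.75.
f(-0.5) = 2.625, f(0.25) = 5.390625, f(1) = 9, f(1.75) = 26.109375, f(2.5) = 69.375, f(3.25) = 151.453125, f(4) = 285.
T_6 = (Δu/2)·[f(u_0) + 2f(u_1) + ... + 2f(u_{5}) + f(u_6)].
Sum = 303.85546875.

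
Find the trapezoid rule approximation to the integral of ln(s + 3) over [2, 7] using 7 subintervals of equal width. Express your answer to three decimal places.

Δs = (7 − 2)/7 = 5/7.
f(2) ≈ 1.609, f(19/7) ≈ 1.743, f(24/7) ≈ 1.861, f(29/7) ≈ 1.966, f(34/7) ≈ 2.061, f(39/7) ≈ 2.148, f(44/7) ≈ 2.228, f(7) ≈ 2.303.
T_7 = (Δs/2)·[f(s_0) + 2f(s_1) + ... + 2f(s_{6}) + f(s_7)].
Sum ≈ 9.974.

9.974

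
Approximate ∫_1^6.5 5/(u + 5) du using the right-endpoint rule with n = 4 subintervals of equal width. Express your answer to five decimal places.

2.99476

Δu = (6.5 − 1)/4 = 1.375.
Right endpoints: 2.375, 3.75, 5.125, 6.5.
f(2.375) = 40/59, f(3.75) = 4/7, f(5.125) = 40/81, f(6.5) = 10/23.
Sum = Δu · [f(2.375) + f(3.75) + f(5.125) + f(6.5)].
Sum ≈ 2.99476.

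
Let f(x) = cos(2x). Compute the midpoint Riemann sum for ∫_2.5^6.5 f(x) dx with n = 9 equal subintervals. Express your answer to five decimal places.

Δx = (6.5 − 2.5)/9 = 4/9.
Midpoints: 49/18, 19/6, 65/18, 73/18, 4.5, 89/18, 97/18, 35/6, 113/18.
f(49/18) ≈ 0.66840, f(19/6) ≈ 0.99874, f(65/18) ≈ 0.59057, f(73/18) ≈ -0.25431, f(4.5) ≈ -0.91113, f(89/18) ≈ -0.89422, f(97/18) ≈ -0.21608, f(35/6) ≈ 0.62184, f(113/18) ≈ 0.99994.
Sum = Δx · [f(49/18) + f(19/6) + f(65/18) + ...].
Sum ≈ 0.71278.

0.71278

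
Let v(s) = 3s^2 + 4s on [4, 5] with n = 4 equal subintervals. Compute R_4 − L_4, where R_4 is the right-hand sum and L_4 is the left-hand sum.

R_4 = 82.90625.
L_4 = 75.15625.
R_4 − L_4 = 7.75.

7.75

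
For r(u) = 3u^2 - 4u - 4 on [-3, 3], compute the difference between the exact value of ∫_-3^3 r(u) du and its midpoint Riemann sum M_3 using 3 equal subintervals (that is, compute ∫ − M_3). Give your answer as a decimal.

6

Exact integral: ∫_-3^3 r(u) du = 30.
M_3 = 24.
Error = 30 − 24 = 6.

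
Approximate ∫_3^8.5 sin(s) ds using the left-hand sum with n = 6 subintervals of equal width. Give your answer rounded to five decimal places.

-0.66172

Δs = (8.5 − 3)/6 = 11/12.
Left endpoints: 3, 47/12, 29/6, 5.75, 20/3, 91/12.
f(3) ≈ 0.14112, f(47/12) ≈ -0.69977, f(29/6) ≈ -0.99270, f(5.75) ≈ -0.50828, f(20/3) ≈ 0.37415, f(91/12) ≈ 0.96360.
Sum = Δs · [f(3) + f(47/12) + f(29/6) + ...].
Sum ≈ -0.66172.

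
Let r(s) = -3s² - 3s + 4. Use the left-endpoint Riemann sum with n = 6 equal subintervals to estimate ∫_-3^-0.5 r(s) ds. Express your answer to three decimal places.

Δs = (-0.5 − (-3))/6 = 5/12.
Left endpoints: -3, -31/12, -13/6, -1.75, -4/3, -11/12.
r(-3) = -14, r(-31/12) = -397/48, r(-13/6) = -43/12, r(-1.75) = 0.0625, r(-4/3) = 8/3, r(-11/12) = 203/48.
Sum = Δs · [r(-3) + r(-31/12) + r(-13/6) + ...].
Sum ≈ -7.873.

-7.873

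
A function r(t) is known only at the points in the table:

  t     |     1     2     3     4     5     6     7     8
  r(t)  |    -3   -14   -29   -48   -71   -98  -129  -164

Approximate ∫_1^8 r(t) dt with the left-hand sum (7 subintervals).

-392

Δt = 1.
Sum = 1·[(-3) + (-14) + (-29) + (-48) + (-71) + (-98) + (-129)] = -392.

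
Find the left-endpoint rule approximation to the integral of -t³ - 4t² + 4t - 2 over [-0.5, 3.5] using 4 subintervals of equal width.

Δt = (3.5 − (-0.5))/4 = 1.
Left endpoints: -0.5, 0.5, 1.5, 2.5.
f(-0.5) = -4.875, f(0.5) = -1.125, f(1.5) = -8.375, f(2.5) = -32.625.
Sum = Δt · [f(-0.5) + f(0.5) + f(1.5) + f(2.5)].
Sum = -47.

-47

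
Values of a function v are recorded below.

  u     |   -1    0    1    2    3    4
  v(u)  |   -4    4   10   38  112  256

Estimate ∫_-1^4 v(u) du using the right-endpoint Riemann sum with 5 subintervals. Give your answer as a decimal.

420

Δu = 1.
Sum = 1·[4 + 10 + 38 + 112 + 256] = 420.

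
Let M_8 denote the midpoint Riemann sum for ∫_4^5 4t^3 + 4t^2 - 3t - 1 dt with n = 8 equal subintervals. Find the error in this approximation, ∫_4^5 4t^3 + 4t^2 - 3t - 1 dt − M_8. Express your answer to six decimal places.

Exact integral: ∫_4^5 f(t) dt ≈ 435.83333333.
M_8 = 435.7578125.
Error ≈ 435.83333333 − 435.7578125 ≈ 0.075521.

0.075521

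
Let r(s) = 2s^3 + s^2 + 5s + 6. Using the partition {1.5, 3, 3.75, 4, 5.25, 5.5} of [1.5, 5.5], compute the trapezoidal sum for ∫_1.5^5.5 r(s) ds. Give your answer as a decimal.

622.4921875

Subinterval widths: 1.5, 0.75, 0.25, 1.25, 0.25.
r(1.5) = 22.5, r(3) = 84, r(3.75) = 144.28125, r(4) = 170, r(5.25) = 349.21875, r(5.5) = 396.5.
On each subinterval the trapezoid contributes (Δs_i/2)·[r(s_{i-1}) + r(s_i)].
Sum = 622.4921875.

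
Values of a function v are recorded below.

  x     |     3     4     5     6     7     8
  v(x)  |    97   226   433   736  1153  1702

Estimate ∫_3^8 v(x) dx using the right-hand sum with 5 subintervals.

Δx = 1.
Sum = 1·[226 + 433 + 736 + 1153 + 1702] = 4250.

4250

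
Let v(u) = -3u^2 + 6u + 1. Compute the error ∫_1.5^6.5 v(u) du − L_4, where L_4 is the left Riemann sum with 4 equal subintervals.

Exact integral: ∫_1.5^6.5 v(u) du = -146.25.
L_4 = -93.90625.
Error = -146.25 − (-93.90625) = -52.34375.

-52.34375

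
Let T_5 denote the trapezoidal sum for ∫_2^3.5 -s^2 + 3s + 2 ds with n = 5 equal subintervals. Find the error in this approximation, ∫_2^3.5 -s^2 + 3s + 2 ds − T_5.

Exact integral: ∫_2^3.5 f(s) ds = 3.75.
T_5 = 3.7275.
Error = 3.75 − 3.7275 = 0.0225.

0.0225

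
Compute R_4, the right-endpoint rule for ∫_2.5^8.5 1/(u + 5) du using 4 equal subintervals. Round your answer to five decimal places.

0.54563

Δu = (8.5 − 2.5)/4 = 1.5.
Right endpoints: 4, 5.5, 7, 8.5.
f(4) = 1/9, f(5.5) = 2/21, f(7) = 1/12, f(8.5) = 2/27.
Sum = Δu · [f(4) + f(5.5) + f(7) + f(8.5)].
Sum ≈ 0.54563.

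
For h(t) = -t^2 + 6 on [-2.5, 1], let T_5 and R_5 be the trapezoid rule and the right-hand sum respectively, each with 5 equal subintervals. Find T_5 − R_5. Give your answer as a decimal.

-1.8375

T_5 = 15.1725.
R_5 = 17.01.
T_5 − R_5 = -1.8375.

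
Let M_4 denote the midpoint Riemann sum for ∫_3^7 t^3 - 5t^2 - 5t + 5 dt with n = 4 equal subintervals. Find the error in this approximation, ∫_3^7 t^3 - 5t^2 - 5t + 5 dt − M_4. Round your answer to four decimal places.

3.3333

Exact integral: ∫_3^7 f(t) dt ≈ -26.666667.
M_4 = -30.
Error ≈ -26.666667 − (-30) ≈ 3.3333.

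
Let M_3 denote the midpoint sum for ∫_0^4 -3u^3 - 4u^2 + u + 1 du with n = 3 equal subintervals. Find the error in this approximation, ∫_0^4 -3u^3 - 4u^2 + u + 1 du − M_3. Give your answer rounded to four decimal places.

Exact integral: ∫_0^4 f(u) du ≈ -265.333333.
M_3 ≈ -252.296296.
Error ≈ -265.333333 − (-252.296296) ≈ -13.0370.

-13.0370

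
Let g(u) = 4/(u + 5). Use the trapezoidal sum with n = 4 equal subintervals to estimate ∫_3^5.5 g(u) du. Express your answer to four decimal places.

Δu = (5.5 − 3)/4 = 0.625.
g(3) = 0.5, g(3.625) = 32/69, g(4.25) = 16/37, g(4.875) = 32/79, g(5.5) = 8/21.
T_4 = (Δu/2)·[g(u_0) + 2g(u_1) + 2g(u_2) + 2g(u_3) + g(u_4)].
Sum ≈ 1.0886.

1.0886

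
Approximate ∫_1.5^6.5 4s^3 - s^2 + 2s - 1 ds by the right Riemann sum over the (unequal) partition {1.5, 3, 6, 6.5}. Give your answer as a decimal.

3207.125

Subinterval widths: 1.5, 3, 0.5.
Right endpoints: 3, 6, 6.5.
f(3) = 104, f(6) = 839, f(6.5) = 1068.25.
Sum = Σ Δs_i · f(s_i).
Sum = 3207.125.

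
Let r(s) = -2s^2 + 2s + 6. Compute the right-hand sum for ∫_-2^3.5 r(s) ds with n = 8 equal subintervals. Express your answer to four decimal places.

Δs = (3.5 − (-2))/8 = 0.6875.
Right endpoints: -1.3125, -0.625, 0.0625, 0.75, 1.4375, 2.125, 2.8125, 3.5.
r(-1.3125) = -0.0703125, r(-0.625) = 3.96875, r(0.0625) = 6.1171875, r(0.75) = 6.375, r(1.4375) = 4.7421875, r(2.125) = 1.21875, r(2.8125) = -4.1953125, r(3.5) = -11.5.
Sum = Δs · [r(-1.3125) + r(-0.625) + r(0.0625) + ...].
Sum ≈ 4.5762.

4.5762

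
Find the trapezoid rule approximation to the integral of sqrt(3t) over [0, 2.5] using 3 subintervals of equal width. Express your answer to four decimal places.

Δt = (2.5 − 0)/3 = 5/6.
f(0) ≈ 0.0000, f(5/6) ≈ 1.5811, f(5/3) ≈ 2.2361, f(2.5) ≈ 2.7386.
T_3 = (Δt/2)·[f(t_0) + 2f(t_1) + 2f(t_2) + f(t_3)].
Sum ≈ 4.3221.

4.3221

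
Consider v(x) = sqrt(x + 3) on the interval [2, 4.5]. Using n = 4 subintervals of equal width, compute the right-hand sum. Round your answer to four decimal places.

Δx = (4.5 − 2)/4 = 0.625.
Right endpoints: 2.625, 3.25, 3.875, 4.5.
v(2.625) ≈ 2.3717, v(3.25) ≈ 2.5000, v(3.875) ≈ 2.6220, v(4.5) ≈ 2.7386.
Sum = Δx · [v(2.625) + v(3.25) + v(3.875) + v(4.5)].
Sum ≈ 6.3952.

6.3952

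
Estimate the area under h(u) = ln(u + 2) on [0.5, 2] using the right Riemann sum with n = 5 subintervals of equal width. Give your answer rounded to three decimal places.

1.824

Δu = (2 − 0.5)/5 = 0.3.
Right endpoints: 0.8, 1.1, 1.4, 1.7, 2.
h(0.8) ≈ 1.030, h(1.1) ≈ 1.131, h(1.4) ≈ 1.224, h(1.7) ≈ 1.308, h(2) ≈ 1.386.
Sum = Δu · [h(0.8) + h(1.1) + h(1.4) + h(1.7) + h(2)].
Sum ≈ 1.824.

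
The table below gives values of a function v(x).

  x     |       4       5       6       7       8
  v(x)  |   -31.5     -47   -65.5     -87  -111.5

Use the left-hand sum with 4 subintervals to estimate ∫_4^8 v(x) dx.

-231

Δx = 1.
Sum = 1·[(-31.5) + (-47) + (-65.5) + (-87)] = -231.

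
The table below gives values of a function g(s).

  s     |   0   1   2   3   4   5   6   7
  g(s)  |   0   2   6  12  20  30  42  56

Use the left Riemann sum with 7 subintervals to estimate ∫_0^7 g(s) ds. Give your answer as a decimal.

112

Δs = 1.
Sum = 1·[0 + 2 + 6 + 12 + 20 + 30 + 42] = 112.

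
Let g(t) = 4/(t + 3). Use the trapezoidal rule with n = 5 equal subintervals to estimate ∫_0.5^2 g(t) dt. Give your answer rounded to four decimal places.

1.4279

Δt = (2 − 0.5)/5 = 0.3.
g(0.5) = 8/7, g(0.8) = 20/19, g(1.1) = 40/41, g(1.4) = 10/11, g(1.7) = 40/47, g(2) = 0.8.
T_5 = (Δt/2)·[g(t_0) + 2g(t_1) + ... + 2g(t_{4}) + g(t_5)].
Sum ≈ 1.4279.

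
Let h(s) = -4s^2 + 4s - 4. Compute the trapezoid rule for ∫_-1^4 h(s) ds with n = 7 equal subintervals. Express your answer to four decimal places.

Δs = (4 − (-1))/7 = 5/7.
h(-1) = -12, h(-2/7) = -268/49, h(3/7) = -148/49, h(8/7) = -228/49, h(13/7) = -508/49, h(18/7) = -988/49, h(23/7) = -1668/49, h(4) = -52.
T_7 = (Δs/2)·[h(s_0) + 2h(s_1) + ... + 2h(s_{6}) + h(s_7)].
Sum ≈ -78.3673.

-78.3673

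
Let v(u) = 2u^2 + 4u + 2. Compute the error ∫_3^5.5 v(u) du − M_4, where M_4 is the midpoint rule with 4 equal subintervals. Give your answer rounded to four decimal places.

Exact integral: ∫_3^5.5 v(u) du ≈ 140.416667.
M_4 = 140.25390625.
Error ≈ 140.416667 − 140.25390625 ≈ 0.1628.

0.1628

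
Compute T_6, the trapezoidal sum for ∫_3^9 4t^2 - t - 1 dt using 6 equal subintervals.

898

Δt = (9 − 3)/6 = 1.
f(3) = 32, f(4) = 59, f(5) = 94, f(6) = 137, f(7) = 188, f(8) = 247, f(9) = 314.
T_6 = (Δt/2)·[f(t_0) + 2f(t_1) + ... + 2f(t_{5}) + f(t_6)].
Sum = 898.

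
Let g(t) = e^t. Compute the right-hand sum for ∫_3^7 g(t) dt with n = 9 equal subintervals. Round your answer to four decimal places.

Δt = (7 − 3)/9 = 4/9.
Right endpoints: 31/9, 35/9, 13/3, 43/9, 47/9, 17/3, 55/9, 59/9, 7.
g(31/9) ≈ 31.3259, g(35/9) ≈ 48.8566, g(13/3) ≈ 76.1979, g(43/9) ≈ 118.8400, g(47/9) ≈ 185.3456, g(17/3) ≈ 289.0694, g(55/9) ≈ 450.8394, g(59/9) ≈ 703.1397, g(7) ≈ 1096.6332.
Sum = Δt · [g(31/9) + g(35/9) + g(13/3) + ...].
Sum ≈ 1333.4433.

1333.4433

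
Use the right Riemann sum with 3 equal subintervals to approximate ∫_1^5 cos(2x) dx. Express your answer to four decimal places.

-0.5164

Δx = (5 − 1)/3 = 4/3.
Right endpoints: 7/3, 11/3, 5.
f(7/3) ≈ -0.0457, f(11/3) ≈ 0.4974, f(5) ≈ -0.8391.
Sum = Δx · [f(7/3) + f(11/3) + f(5)].
Sum ≈ -0.5164.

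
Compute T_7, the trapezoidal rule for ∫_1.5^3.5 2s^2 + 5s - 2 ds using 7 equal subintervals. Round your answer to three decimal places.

Δs = (3.5 − 1.5)/7 = 2/7.
f(1.5) = 10, f(25/14) = 652/49, f(29/14) = 830/49, f(33/14) = 1024/49, f(37/14) = 1234/49, f(41/14) = 1460/49, f(45/14) = 1702/49, f(3.5) = 40.
T_7 = (Δs/2)·[f(s_0) + 2f(s_1) + ... + 2f(s_{6}) + f(s_7)].
Sum ≈ 47.388.

47.388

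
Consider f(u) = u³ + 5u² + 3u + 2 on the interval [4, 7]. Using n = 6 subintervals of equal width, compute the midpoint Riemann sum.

Δu = (7 − 4)/6 = 0.5.
Midpoints: 4.25, 4.75, 5.25, 5.75, 6.25, 6.75.
f(4.25) = 181.828125, f(4.75) = 236.234375, f(5.25) = 300.265625, f(5.75) = 374.671875, f(6.25) = 460.203125, f(6.75) = 557.609375.
Sum = Δu · [f(4.25) + f(4.75) + f(5.25) + ...].
Sum = 1055.40625.

1055.40625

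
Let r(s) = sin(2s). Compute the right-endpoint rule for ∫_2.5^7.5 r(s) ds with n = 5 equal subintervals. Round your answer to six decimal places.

Δs = (7.5 − 2.5)/5 = 1.
Right endpoints: 3.5, 4.5, 5.5, 6.5, 7.5.
r(3.5) ≈ 0.656987, r(4.5) ≈ 0.412118, r(5.5) ≈ -0.999990, r(6.5) ≈ 0.420167, r(7.5) ≈ 0.650288.
Sum = Δs · [r(3.5) + r(4.5) + r(5.5) + r(6.5) + r(7.5)].
Sum ≈ 1.139570.

1.139570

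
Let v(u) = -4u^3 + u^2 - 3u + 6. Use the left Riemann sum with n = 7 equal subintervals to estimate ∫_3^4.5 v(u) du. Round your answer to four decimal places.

Δu = (4.5 − 3)/7 = 3/14.
Left endpoints: 3, 45/14, 24/7, 51/14, 27/7, 57/14, 30/7.
v(3) = -102, v(45/14) = -173073/1372, v(24/7) = -52734/343, v(51/14) = -253857/1372, v(27/7) = -75540/343, v(57/14) = -356169/1372, v(30/7) = -104052/343.
Sum = Δu · [v(3) + v(45/14) + v(24/7) + ...].
Sum ≈ -289.3087.

-289.3087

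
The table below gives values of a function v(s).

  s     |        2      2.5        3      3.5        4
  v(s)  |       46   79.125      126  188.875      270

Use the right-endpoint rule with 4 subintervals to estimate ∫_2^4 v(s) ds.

Δs = 0.5.
Sum = 0.5·[79.125 + 126 + 188.875 + 270] = 332.

332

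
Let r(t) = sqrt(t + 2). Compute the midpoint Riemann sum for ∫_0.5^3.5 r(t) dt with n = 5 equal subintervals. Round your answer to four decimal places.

5.9654

Δt = (3.5 − 0.5)/5 = 0.6.
Midpoints: 0.8, 1.4, 2, 2.6, 3.2.
r(0.8) ≈ 1.6733, r(1.4) ≈ 1.8439, r(2) ≈ 2.0000, r(2.6) ≈ 2.1448, r(3.2) ≈ 2.2804.
Sum = Δt · [r(0.8) + r(1.4) + r(2) + r(2.6) + r(3.2)].
Sum ≈ 5.9654.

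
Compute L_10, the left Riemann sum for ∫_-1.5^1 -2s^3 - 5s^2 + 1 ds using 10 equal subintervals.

Δs = (1 − (-1.5))/10 = 0.25.
Left endpoints: -1.5, -1.25, -1, -0.75, -0.5, -0.25, 0, 0.25, 0.5, 0.75.
f(-1.5) = -3.5, f(-1.25) = -2.90625, f(-1) = -2, f(-0.75) = -0.96875, f(-0.5) = 0, f(-0.25) = 0.71875, f(0) = 1, f(0.25) = 0.65625, f(0.5) = -0.5, f(0.75) = -2.65625.
Sum = Δs · [f(-1.5) + f(-1.25) + f(-1) + ...].
Sum = -2.5390625.

-2.5390625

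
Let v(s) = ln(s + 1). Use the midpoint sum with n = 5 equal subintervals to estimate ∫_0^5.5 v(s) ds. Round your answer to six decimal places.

Δs = (5.5 − 0)/5 = 1.1.
Midpoints: 0.55, 1.65, 2.75, 3.85, 4.95.
v(0.55) ≈ 0.438255, v(1.65) ≈ 0.974560, v(2.75) ≈ 1.321756, v(3.85) ≈ 1.578979, v(4.95) ≈ 1.783391.
Sum = Δs · [v(0.55) + v(1.65) + v(2.75) + v(3.85) + v(4.95)].
Sum ≈ 6.706634.

6.706634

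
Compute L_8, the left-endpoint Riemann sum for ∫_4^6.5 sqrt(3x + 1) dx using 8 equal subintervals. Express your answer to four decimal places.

Δx = (6.5 − 4)/8 = 0.3125.
Left endpoints: 4, 4.3125, 4.625, 4.9375, 5.25, 5.5625, 5.875, 6.1875.
f(4) ≈ 3.6056, f(4.3125) ≈ 3.7333, f(4.625) ≈ 3.8568, f(4.9375) ≈ 3.9765, f(5.25) ≈ 4.0927, f(5.5625) ≈ 4.2057, f(5.875) ≈ 4.3157, f(6.1875) ≈ 4.4230.
Sum = Δx · [f(4) + f(4.3125) + f(4.625) + ...].
Sum ≈ 10.0653.

10.0653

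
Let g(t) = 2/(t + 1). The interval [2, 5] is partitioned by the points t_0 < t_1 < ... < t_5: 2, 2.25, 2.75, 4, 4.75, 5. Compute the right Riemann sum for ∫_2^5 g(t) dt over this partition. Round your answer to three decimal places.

Subinterval widths: 0.25, 0.5, 1.25, 0.75, 0.25.
Right endpoints: 2.25, 2.75, 4, 4.75, 5.
g(2.25) = 8/13, g(2.75) = 8/15, g(4) = 0.4, g(4.75) = 8/23, g(5) = 1/3.
Sum = Σ Δt_i · g(t_i).
Sum ≈ 1.265.

1.265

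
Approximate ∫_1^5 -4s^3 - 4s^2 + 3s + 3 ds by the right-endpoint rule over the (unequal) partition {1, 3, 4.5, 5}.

Subinterval widths: 2, 1.5, 0.5.
Right endpoints: 3, 4.5, 5.
f(3) = -132, f(4.5) = -429, f(5) = -582.
Sum = Σ Δs_i · f(s_i).
Sum = -1198.5.

-1198.5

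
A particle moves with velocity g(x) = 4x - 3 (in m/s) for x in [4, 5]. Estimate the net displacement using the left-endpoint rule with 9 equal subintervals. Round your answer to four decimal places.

Δx = (5 − 4)/9 = 1/9.
Left endpoints: 4, 37/9, 38/9, 13/3, 40/9, 41/9, 14/3, 43/9, 44/9.
g(4) = 13, g(37/9) = 121/9, g(38/9) = 125/9, g(13/3) = 43/3, g(40/9) = 133/9, g(41/9) = 137/9, g(14/3) = 47/3, g(43/9) = 145/9, g(44/9) = 149/9.
Sum = Δx · [g(4) + g(37/9) + g(38/9) + ...].
Sum ≈ 14.7778.

14.7778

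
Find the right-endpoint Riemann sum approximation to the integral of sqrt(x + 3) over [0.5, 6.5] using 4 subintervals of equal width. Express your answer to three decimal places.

16.044

Δx = (6.5 − 0.5)/4 = 1.5.
Right endpoints: 2, 3.5, 5, 6.5.
f(2) ≈ 2.236, f(3.5) ≈ 2.550, f(5) ≈ 2.828, f(6.5) ≈ 3.082.
Sum = Δx · [f(2) + f(3.5) + f(5) + f(6.5)].
Sum ≈ 16.044.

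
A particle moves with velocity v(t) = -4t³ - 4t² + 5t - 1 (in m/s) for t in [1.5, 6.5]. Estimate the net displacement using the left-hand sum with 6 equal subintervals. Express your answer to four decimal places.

-1568.4259

Δt = (6.5 − 1.5)/6 = 5/6.
Left endpoints: 1.5, 7/3, 19/6, 4, 29/6, 17/3.
v(1.5) = -16, v(7/3) = -1672/27, v(19/6) = -4112/27, v(4) = -301, v(29/6) = -14092/27, v(17/3) = -22382/27.
Sum = Δt · [v(1.5) + v(7/3) + v(19/6) + ...].
Sum ≈ -1568.4259.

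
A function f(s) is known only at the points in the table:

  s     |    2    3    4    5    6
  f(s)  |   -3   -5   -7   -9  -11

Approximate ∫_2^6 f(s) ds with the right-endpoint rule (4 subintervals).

-32

Δs = 1.
Sum = 1·[(-5) + (-7) + (-9) + (-11)] = -32.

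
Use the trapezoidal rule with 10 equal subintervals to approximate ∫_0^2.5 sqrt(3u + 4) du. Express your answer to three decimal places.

6.887

Δu = (2.5 − 0)/10 = 0.25.
f(0) ≈ 2.000, f(0.25) ≈ 2.179, f(0.5) ≈ 2.345, f(0.75) ≈ 2.500, f(1) ≈ 2.646, f(1.25) ≈ 2.784, f(1.5) ≈ 2.915, f(1.75) ≈ 3.041, f(2) ≈ 3.162, f(2.25) ≈ 3.279, f(2.5) ≈ 3.391.
T_10 = (Δu/2)·[f(u_0) + 2f(u_1) + ... + 2f(u_{9}) + f(u_10)].
Sum ≈ 6.887.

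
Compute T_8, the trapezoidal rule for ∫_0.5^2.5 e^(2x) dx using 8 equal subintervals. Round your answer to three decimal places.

Δx = (2.5 − 0.5)/8 = 0.25.
f(0.5) ≈ 2.718, f(0.75) ≈ 4.482, f(1) ≈ 7.389, f(1.25) ≈ 12.182, f(1.5) ≈ 20.086, f(1.75) ≈ 33.115, f(2) ≈ 54.598, f(2.25) ≈ 90.017, f(2.5) ≈ 148.413.
T_8 = (Δx/2)·[f(x_0) + 2f(x_1) + ... + 2f(x_{7}) + f(x_8)].
Sum ≈ 74.359.

74.359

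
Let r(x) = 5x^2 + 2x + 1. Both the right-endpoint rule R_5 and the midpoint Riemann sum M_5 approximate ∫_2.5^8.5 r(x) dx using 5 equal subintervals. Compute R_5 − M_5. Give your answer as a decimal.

R_5 = 1281.9.
M_5 = 1065.9.
R_5 − M_5 = 216.

216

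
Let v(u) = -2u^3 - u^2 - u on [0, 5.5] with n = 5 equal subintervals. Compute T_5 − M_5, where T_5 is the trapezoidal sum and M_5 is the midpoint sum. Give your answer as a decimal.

T_5 = -547.525.
M_5 = -518.409375.
T_5 − M_5 = -29.115625.

-29.115625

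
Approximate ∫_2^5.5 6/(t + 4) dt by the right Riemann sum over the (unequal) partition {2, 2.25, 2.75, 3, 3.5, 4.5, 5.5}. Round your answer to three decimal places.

2.636

Subinterval widths: 0.25, 0.5, 0.25, 0.5, 1, 1.
Right endpoints: 2.25, 2.75, 3, 3.5, 4.5, 5.5.
f(2.25) = 0.96, f(2.75) = 8/9, f(3) = 6/7, f(3.5) = 0.8, f(4.5) = 12/17, f(5.5) = 12/19.
Sum = Σ Δt_i · f(t_i).
Sum ≈ 2.636.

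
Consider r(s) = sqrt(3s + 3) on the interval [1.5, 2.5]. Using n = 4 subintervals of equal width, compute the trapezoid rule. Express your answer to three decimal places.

2.996

Δs = (2.5 − 1.5)/4 = 0.25.
r(1.5) ≈ 2.739, r(1.75) ≈ 2.872, r(2) ≈ 3.000, r(2.25) ≈ 3.122, r(2.5) ≈ 3.240.
T_4 = (Δs/2)·[r(s_0) + 2r(s_1) + 2r(s_2) + 2r(s_3) + r(s_4)].
Sum ≈ 2.996.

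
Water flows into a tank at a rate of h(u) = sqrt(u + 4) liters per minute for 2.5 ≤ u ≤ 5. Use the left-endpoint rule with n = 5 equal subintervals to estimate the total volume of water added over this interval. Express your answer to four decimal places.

Δu = (5 − 2.5)/5 = 0.5.
Left endpoints: 2.5, 3, 3.5, 4, 4.5.
h(2.5) ≈ 2.5495, h(3) ≈ 2.6458, h(3.5) ≈ 2.7386, h(4) ≈ 2.8284, h(4.5) ≈ 2.9155.
Sum = Δu · [h(2.5) + h(3) + h(3.5) + h(4) + h(4.5)].
Sum ≈ 6.8389.

6.8389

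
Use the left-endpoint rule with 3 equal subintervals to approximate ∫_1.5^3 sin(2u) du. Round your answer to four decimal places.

Δu = (3 − 1.5)/3 = 0.5.
Left endpoints: 1.5, 2, 2.5.
f(1.5) ≈ 0.1411, f(2) ≈ -0.7568, f(2.5) ≈ -0.9589.
Sum = Δu · [f(1.5) + f(2) + f(2.5)].
Sum ≈ -0.7873.

-0.7873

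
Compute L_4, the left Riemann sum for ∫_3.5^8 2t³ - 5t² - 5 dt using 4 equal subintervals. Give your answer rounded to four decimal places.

814.3770

Δt = (8 − 3.5)/4 = 1.125.
Left endpoints: 3.5, 4.625, 5.75, 6.875.
f(3.5) = 19.5, f(4.625) = 85.91015625, f(5.75) = 209.90625, f(6.875) = 408.57421875.
Sum = Δt · [f(3.5) + f(4.625) + f(5.75) + f(6.875)].
Sum ≈ 814.3770.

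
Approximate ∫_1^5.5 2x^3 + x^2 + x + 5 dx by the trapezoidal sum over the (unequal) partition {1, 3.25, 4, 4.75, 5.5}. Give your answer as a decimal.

Subinterval widths: 2.25, 0.75, 0.75, 0.75.
f(1) = 9, f(3.25) = 87.46875, f(4) = 153, f(4.75) = 246.65625, f(5.5) = 373.5.
On each subinterval the trapezoid contributes (Δx_i/2)·[f(x_{i-1}) + f(x_i)].
Sum = 581.1328125.

581.1328125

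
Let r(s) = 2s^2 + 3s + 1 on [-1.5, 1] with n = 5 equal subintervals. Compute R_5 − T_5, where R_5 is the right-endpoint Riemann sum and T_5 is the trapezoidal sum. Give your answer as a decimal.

R_5 = 5.
T_5 = 3.75.
R_5 − T_5 = 1.25.

1.25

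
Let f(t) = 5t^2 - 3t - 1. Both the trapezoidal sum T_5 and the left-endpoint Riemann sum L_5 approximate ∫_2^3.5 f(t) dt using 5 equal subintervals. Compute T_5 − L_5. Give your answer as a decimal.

T_5 = 44.3625.
L_5 = 38.85.
T_5 − L_5 = 5.5125.

5.5125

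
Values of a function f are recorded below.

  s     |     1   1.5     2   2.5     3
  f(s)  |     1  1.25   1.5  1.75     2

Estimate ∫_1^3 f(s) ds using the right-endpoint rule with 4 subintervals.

3.25

Δs = 0.5.
Sum = 0.5·[1.25 + 1.5 + 1.75 + 2] = 3.25.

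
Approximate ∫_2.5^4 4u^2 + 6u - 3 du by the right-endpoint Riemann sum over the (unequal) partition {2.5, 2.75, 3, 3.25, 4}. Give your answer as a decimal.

Subinterval widths: 0.25, 0.25, 0.25, 0.75.
Right endpoints: 2.75, 3, 3.25, 4.
f(2.75) = 43.75, f(3) = 51, f(3.25) = 58.75, f(4) = 85.
Sum = Σ Δu_i · f(u_i).
Sum = 102.125.

102.125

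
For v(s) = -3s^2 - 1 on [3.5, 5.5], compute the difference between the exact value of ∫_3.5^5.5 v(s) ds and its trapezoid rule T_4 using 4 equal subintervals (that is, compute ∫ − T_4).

Exact integral: ∫_3.5^5.5 v(s) ds = -125.5.
T_4 = -125.75.
Error = -125.5 − (-125.75) = 0.25.

0.25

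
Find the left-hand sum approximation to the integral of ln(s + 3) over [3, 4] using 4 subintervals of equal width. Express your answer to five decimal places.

1.85142

Δs = (4 − 3)/4 = 0.25.
Left endpoints: 3, 3.25, 3.5, 3.75.
f(3) ≈ 1.79176, f(3.25) ≈ 1.83258, f(3.5) ≈ 1.87180, f(3.75) ≈ 1.90954.
Sum = Δs · [f(3) + f(3.25) + f(3.5) + f(3.75)].
Sum ≈ 1.85142.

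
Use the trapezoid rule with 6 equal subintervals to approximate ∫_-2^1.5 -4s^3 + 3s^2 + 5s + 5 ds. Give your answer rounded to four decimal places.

36.6285

Δs = (1.5 − (-2))/6 = 7/12.
f(-2) = 39, f(-17/12) = 3307/216, f(-5/6) = 565/108, f(-0.25) = 4, f(1/3) = 185/27, f(11/12) = 1949/216, f(1.5) = 5.75.
T_6 = (Δs/2)·[f(s_0) + 2f(s_1) + ... + 2f(s_{5}) + f(s_6)].
Sum ≈ 36.6285.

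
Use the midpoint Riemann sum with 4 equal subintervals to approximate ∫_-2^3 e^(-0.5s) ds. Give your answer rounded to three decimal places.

4.910

Δs = (3 − (-2))/4 = 1.25.
Midpoints: -1.375, -0.125, 1.125, 2.375.
f(-1.375) ≈ 1.989, f(-0.125) ≈ 1.064, f(1.125) ≈ 0.570, f(2.375) ≈ 0.305.
Sum = Δs · [f(-1.375) + f(-0.125) + f(1.125) + f(2.375)].
Sum ≈ 4.910.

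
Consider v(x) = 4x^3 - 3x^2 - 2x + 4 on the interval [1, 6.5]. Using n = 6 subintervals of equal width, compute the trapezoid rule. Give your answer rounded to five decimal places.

Δx = (6.5 − 1)/6 = 11/12.
v(1) = 3, v(23/12) = 3739/216, v(17/6) = 7045/108, v(3.75) = 165.25, v(14/3) = 9068/27, v(67/12) = 128633/216, v(6.5) = 962.75.
T_6 = (Δx/2)·[v(x_0) + 2v(x_1) + ... + 2v(x_{5}) + v(x_6)].
Sum ≈ 1523.53819.

1523.53819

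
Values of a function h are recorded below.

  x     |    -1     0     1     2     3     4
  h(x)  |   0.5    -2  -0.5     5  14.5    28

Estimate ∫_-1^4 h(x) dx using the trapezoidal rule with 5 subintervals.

Δx = 1.
T_5 = (1/2)·[0.5 + 2·(-2) + 2·(-0.5) + 2·5 + 2·14.5 + 28] = 31.25.

31.25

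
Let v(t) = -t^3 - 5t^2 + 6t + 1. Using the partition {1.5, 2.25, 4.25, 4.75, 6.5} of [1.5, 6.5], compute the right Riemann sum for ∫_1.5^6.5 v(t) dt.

Subinterval widths: 0.75, 2, 0.5, 1.75.
Right endpoints: 2.25, 4.25, 4.75, 6.5.
v(2.25) = -22.203125, v(4.25) = -140.578125, v(4.75) = -190.484375, v(6.5) = -445.875.
Sum = Σ Δt_i · v(t_i).
Sum = -1173.33203125.

-1173.33203125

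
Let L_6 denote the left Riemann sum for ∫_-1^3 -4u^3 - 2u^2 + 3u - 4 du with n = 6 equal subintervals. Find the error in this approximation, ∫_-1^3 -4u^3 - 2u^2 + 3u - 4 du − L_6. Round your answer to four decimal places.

-34.5185

Exact integral: ∫_-1^3 f(u) du ≈ -102.666667.
L_6 ≈ -68.148148.
Error ≈ -102.666667 − (-68.148148) ≈ -34.5185.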